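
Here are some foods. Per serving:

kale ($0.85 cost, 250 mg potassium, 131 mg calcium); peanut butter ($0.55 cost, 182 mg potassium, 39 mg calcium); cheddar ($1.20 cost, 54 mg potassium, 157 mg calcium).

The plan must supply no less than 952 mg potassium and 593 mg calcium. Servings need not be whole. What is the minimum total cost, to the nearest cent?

Minimising a linear cost over {potassium ≥ 952, calcium ≥ 593, servings ≥ 0} — the optimum is at a vertex, using one or two foods.
kale only: max(952/250, 593/131) = 4.527 servings → $3.85.
peanut butter only: max(952/182, 593/39) = 15.21 servings → $8.36.
cheddar only: max(952/54, 593/157) = 17.63 servings → $21.16.
kale + peanut butter: the both-tight solution has a negative serving — not a feasible corner.
kale + cheddar with both tight: 3.65 servings and 0.7315 servings → $3.98.
peanut butter + cheddar with both tight: 4.437 servings and 2.675 servings → $5.65.
Cheapest feasible corner: $3.85.

$3.85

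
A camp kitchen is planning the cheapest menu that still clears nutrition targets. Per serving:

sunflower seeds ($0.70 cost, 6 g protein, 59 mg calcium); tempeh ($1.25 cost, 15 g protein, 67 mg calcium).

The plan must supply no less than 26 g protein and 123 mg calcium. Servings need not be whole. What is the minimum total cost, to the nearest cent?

Minimising a linear cost over {protein ≥ 26, calcium ≥ 123, servings ≥ 0} — the optimum is at a vertex, using one or two foods.
sunflower seeds only: max(26/6, 123/59) = 4.333 servings → $3.03.
tempeh only: max(26/15, 123/67) = 1.836 servings → $2.29.
sunflower seeds + tempeh with both tight: 0.2133 servings and 1.648 servings → $2.21.
Cheapest feasible corner: $2.21.

$2.21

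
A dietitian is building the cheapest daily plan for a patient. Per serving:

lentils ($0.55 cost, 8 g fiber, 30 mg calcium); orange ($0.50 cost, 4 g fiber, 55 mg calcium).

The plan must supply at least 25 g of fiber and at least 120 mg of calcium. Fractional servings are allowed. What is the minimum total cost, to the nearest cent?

This is a tiny linear program; its minimum lies at a vertex of the feasible set. List the vertices and price them.
lentils only: max(25/8, 120/30) = 4 servings → $2.20.
orange only: max(25/4, 120/55) = 6.25 servings → $3.12.
lentils + orange with both tight: 2.797 servings and 0.6562 servings → $1.87.
Cheapest feasible corner: $1.87.

$1.87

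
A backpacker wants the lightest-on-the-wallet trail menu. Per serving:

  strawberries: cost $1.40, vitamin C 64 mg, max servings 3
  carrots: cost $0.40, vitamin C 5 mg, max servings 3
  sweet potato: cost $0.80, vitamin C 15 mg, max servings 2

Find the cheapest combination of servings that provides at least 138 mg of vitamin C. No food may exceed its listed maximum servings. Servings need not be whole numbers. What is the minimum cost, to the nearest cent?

$3.02

Cost per mg of vitamin C: strawberries $0.0219, sweet potato $0.0533, carrots $0.0800.
Take 2.156 servings of strawberries: +138.0 mg vitamin C for $3.02 (total $3.02, still need 0.0 mg).
Filling from the cheapest source first is optimal under one linear minimum: $3.02.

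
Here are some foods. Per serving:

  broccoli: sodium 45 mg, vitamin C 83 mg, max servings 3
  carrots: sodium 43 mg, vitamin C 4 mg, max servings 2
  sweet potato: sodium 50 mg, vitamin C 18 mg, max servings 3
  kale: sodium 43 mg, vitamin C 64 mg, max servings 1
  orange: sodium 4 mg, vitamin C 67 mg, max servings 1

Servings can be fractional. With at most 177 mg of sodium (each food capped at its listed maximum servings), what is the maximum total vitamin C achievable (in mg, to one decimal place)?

372.6 mg

Vitamin C per mg sodium: orange 16.75, broccoli 1.844, kale 1.488, sweet potato 0.36, carrots 0.09302.
Take 1 serving of orange: uses 4 mg sodium, +67.0 mg vitamin C (running total 67.0 mg).
Take 3 servings of broccoli: uses 135 mg sodium, +249.0 mg vitamin C (running total 316.0 mg).
Take 0.8837 servings of kale: uses 38 mg sodium, +56.6 mg vitamin C (running total 372.6 mg).
Greedy by best ratio exhausts the sodium allowance optimally: 372.6 mg.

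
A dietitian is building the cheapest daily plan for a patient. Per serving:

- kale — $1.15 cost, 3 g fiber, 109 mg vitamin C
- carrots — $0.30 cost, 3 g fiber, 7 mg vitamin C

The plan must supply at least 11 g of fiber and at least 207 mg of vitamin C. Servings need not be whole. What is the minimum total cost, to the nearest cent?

$2.61

A basic optimal solution has at most two foods positive. Try each food alone and each pair with both targets met exactly.
kale only: max(11/3, 207/109) = 3.667 servings → $4.22.
carrots only: max(11/3, 207/7) = 29.57 servings → $8.87.
kale + carrots with both tight: 1.778 servings and 1.889 servings → $2.61.
Cheapest feasible corner: $2.61.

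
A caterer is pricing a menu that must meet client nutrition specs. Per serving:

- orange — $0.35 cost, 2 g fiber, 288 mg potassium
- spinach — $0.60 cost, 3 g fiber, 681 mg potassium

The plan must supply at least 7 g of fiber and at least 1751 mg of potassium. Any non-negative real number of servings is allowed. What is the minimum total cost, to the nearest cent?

$1.54

A basic optimal solution has at most two foods positive. Try each food alone and each pair with both targets met exactly.
orange only: max(7/2, 1751/288) = 6.08 servings → $2.13.
spinach only: max(7/3, 1751/681) = 2.571 servings → $1.54.
orange + spinach: the both-tight solution has a negative serving — not a feasible corner.
The minimum over all feasible corners is $1.54.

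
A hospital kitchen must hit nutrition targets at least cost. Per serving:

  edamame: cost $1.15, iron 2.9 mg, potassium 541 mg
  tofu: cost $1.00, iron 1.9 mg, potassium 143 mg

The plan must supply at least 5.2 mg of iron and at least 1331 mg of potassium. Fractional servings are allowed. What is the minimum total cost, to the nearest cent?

edamame only: max(5.2/2.9, 1331/541) = 2.46 servings → $2.83.
tofu only: max(5.2/1.9, 1331/143) = 9.308 servings → $9.31.
edamame + tofu: intersection lies outside the first quadrant.
The minimum over all feasible corners is $2.83.

$2.83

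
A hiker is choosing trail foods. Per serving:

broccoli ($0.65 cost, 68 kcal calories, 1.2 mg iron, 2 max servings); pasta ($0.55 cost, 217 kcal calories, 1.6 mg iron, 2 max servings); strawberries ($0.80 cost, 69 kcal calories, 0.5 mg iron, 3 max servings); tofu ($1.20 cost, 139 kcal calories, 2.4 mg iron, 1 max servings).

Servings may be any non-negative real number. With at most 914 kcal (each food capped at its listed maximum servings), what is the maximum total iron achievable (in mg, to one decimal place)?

9.5 mg

Iron per kcal: broccoli 0.01765, tofu 0.01727, pasta 0.007373, strawberries 0.007246.
Take 2 servings of broccoli: uses 136 kcal, +2.4 mg iron (running total 2.4 mg).
Take 1 serving of tofu: uses 139 kcal, +2.4 mg iron (running total 4.8 mg).
Take 2 servings of pasta: uses 434 kcal, +3.2 mg iron (running total 8.0 mg).
Take 2.971 servings of strawberries: uses 205 kcal, +1.5 mg iron (running total 9.5 mg).
Greedy by best ratio exhausts the calories allowance optimally: 9.5 mg.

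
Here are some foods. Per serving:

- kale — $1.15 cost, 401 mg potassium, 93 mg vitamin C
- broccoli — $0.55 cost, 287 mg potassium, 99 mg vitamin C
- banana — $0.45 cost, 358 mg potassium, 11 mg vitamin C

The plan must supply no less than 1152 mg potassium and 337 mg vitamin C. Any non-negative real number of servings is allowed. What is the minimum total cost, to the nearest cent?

$2.08

This is a tiny linear program; its minimum lies at a vertex of the feasible set. List the vertices and price them.
kale only: max(1152/401, 337/93) = 3.624 servings → $4.17.
broccoli only: max(1152/287, 337/99) = 4.014 servings → $2.21.
banana only: max(1152/358, 337/11) = 30.64 servings → $13.79.
kale + broccoli with both tight: 1.332 servings and 2.153 servings → $2.72.
kale + banana with both targets exact would need a negative amount; discard.
broccoli + banana with both tight: 3.344 servings and 0.5368 servings → $2.08.
The minimum over all feasible corners is $2.08.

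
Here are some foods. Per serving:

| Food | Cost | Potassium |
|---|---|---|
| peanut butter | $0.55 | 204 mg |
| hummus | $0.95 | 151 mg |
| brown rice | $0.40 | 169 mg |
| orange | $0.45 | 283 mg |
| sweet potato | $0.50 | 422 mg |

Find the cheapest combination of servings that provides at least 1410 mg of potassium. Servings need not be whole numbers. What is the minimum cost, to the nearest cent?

$1.67

Cost per mg of potassium: sweet potato $0.0012, orange $0.0016, brown rice $0.0024, peanut butter $0.0027, hummus $0.0063.
With no serving limits, use only sweet potato: 1410 mg / 422 mg = 3.341 servings × $0.50 = $1.67.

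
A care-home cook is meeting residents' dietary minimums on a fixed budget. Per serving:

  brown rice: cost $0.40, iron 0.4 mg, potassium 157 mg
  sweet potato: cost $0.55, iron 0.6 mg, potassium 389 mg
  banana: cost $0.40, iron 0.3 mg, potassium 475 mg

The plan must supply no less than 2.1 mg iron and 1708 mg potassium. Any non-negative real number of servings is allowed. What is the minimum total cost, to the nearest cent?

$2.08

At the optimum either one food covers both requirements or two foods hit both targets exactly; no other combination can be cheaper.
brown rice only: max(2.1/0.4, 1708/157) = 10.88 servings → $4.35.
sweet potato only: max(2.1/0.6, 1708/389) = 4.391 servings → $2.41.
banana only: max(2.1/0.3, 1708/475) = 7 servings → $2.80.
brown rice + sweet potato: intersection lies outside the first quadrant.
brown rice + banana with both tight: 3.395 servings and 2.474 servings → $2.35.
sweet potato + banana with both tight: 2.882 servings and 1.235 servings → $2.08.
So the least-cost plan costs $2.08.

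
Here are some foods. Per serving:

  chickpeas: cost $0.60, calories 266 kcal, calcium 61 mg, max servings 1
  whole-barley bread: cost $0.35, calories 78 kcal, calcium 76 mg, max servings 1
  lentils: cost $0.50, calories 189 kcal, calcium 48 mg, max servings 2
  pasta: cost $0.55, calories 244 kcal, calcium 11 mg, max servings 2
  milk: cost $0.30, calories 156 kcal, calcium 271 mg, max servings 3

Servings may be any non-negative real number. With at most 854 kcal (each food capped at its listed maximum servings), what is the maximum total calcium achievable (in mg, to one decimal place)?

967.2 mg

Calcium per kcal: milk 1.737, whole-barley bread 0.9744, lentils 0.254, chickpeas 0.2293, pasta 0.04508.
Take 3 servings of milk: uses 468 kcal, +813.0 mg calcium (running total 813.0 mg).
Take 1 serving of whole-barley bread: uses 78 kcal, +76.0 mg calcium (running total 889.0 mg).
Take 1.63 servings of lentils: uses 308 kcal, +78.2 mg calcium (running total 967.2 mg).
Greedy by best ratio exhausts the calories allowance optimally: 967.2 mg.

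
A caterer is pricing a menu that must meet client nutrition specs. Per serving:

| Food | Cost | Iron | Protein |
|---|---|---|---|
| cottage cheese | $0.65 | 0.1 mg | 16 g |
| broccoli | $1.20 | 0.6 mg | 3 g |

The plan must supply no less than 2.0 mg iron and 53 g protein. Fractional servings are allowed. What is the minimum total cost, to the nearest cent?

$5.25

A basic optimal solution has at most two foods positive. Try each food alone and each pair with both targets met exactly.
cottage cheese only: max(2.0/0.1, 53/16) = 20 servings → $13.00.
broccoli only: max(2.0/0.6, 53/3) = 17.67 servings → $21.20.
cottage cheese + broccoli with both tight: 2.774 servings and 2.871 servings → $5.25.
Cheapest feasible corner: $5.25.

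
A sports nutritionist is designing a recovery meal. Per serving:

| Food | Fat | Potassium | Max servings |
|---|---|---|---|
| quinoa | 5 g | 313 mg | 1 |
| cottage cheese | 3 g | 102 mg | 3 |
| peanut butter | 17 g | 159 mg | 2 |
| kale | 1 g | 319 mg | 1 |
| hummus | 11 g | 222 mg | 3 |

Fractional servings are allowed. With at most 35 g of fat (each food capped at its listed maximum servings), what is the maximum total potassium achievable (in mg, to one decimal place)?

1341.6 mg

Potassium per g fat: kale 319, quinoa 62.6, cottage cheese 34, hummus 20.18, peanut butter 9.353.
Take 1 serving of kale: uses 1 g fat, +319.0 mg potassium (running total 319.0 mg).
Take 1 serving of quinoa: uses 5 g fat, +313.0 mg potassium (running total 632.0 mg).
Take 3 servings of cottage cheese: uses 9 g fat, +306.0 mg potassium (running total 938.0 mg).
Take 1.818 servings of hummus: uses 20 g fat, +403.6 mg potassium (running total 1341.6 mg).
Greedy by best ratio exhausts the fat allowance optimally: 1341.6 mg.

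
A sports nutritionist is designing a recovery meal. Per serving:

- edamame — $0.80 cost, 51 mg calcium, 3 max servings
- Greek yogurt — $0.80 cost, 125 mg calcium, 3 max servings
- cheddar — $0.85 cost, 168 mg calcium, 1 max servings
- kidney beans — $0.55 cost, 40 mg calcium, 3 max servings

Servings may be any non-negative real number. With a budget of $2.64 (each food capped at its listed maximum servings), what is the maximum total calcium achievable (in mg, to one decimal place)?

447.7 mg

Calcium per dollar: cheddar 197.6, Greek yogurt 156.2, kidney beans 72.73, edamame 63.75.
Take 1 serving of cheddar: spends $0.85, +168.0 mg calcium (running total 168.0 mg).
Take 2.237 servings of Greek yogurt: spends $1.79, +279.7 mg calcium (running total 447.7 mg).
Filling greedily by calcium-per-dollar is optimal for one linear limit, giving 447.7 mg.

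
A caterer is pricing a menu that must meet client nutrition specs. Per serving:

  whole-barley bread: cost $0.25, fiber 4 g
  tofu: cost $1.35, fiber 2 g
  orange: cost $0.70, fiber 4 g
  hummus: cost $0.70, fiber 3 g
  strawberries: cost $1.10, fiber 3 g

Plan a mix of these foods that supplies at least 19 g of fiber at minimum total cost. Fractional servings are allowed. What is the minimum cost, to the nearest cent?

Cost per g of fiber: whole-barley bread $0.0625, orange $0.1750, hummus $0.2333, strawberries $0.3667, tofu $0.6750.
With no serving limits, use only whole-barley bread: 19 g / 4 g = 4.75 servings × $0.25 = $1.19.

$1.19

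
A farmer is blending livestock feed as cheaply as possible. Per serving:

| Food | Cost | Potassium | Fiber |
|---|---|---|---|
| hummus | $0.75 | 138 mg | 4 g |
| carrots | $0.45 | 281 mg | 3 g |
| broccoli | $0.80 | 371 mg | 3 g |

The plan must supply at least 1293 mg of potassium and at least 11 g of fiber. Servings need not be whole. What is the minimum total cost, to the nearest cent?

For a min-cost LP with two ≥-constraints, a basic feasible solution has at most two positive variables.
hummus only: max(1293/138, 11/4) = 9.37 servings → $7.03.
carrots only: max(1293/281, 11/3) = 4.601 servings → $2.07.
broccoli only: max(1293/371, 11/3) = 3.667 servings → $2.93.
hummus + carrots with both targets exact would need a negative amount; discard.
hummus + broccoli with both tight: 0.1888 servings and 3.415 servings → $2.87.
carrots + broccoli with both tight: 0.7481 servings and 2.919 servings → $2.67.
So the least-cost plan costs $2.07.

$2.07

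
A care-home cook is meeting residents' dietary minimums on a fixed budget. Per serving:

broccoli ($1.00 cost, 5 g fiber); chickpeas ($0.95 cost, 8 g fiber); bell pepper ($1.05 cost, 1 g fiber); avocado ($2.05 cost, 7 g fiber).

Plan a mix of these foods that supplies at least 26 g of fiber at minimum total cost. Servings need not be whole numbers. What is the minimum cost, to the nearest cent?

$3.09

Cost per g of fiber: chickpeas $0.1187, broccoli $0.2000, avocado $0.2929, bell pepper $1.0500.
With no serving limits, use only chickpeas: 26 g / 8 g = 3.25 servings × $0.95 = $3.09.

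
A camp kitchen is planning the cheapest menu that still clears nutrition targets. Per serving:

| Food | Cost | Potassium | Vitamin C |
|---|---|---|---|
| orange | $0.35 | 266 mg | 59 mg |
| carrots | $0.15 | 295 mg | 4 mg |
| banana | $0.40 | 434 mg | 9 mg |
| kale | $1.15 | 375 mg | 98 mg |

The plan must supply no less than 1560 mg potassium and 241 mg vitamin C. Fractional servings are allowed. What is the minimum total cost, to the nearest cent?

$1.65

At the optimum either one food covers both requirements or two foods hit both targets exactly; no other combination can be cheaper.
orange only: max(1560/266, 241/59) = 5.865 servings → $2.05.
carrots only: max(1560/295, 241/4) = 60.25 servings → $9.04.
banana only: max(1560/434, 241/9) = 26.78 servings → $10.71.
kale only: max(1560/375, 241/98) = 4.16 servings → $4.78.
orange + carrots with both tight: 3.969 servings and 1.709 servings → $1.65.
orange + banana with both tight: 3.901 servings and 1.203 servings → $1.85.
orange + kale with both targets exact would need a negative amount; discard.
carrots + banana: intersection lies outside the first quadrant.
carrots + kale with both tight: 2.28 servings and 2.366 servings → $3.06.
banana + kale with both tight: 1.596 servings and 2.313 servings → $3.30.
So the least-cost plan costs $1.65.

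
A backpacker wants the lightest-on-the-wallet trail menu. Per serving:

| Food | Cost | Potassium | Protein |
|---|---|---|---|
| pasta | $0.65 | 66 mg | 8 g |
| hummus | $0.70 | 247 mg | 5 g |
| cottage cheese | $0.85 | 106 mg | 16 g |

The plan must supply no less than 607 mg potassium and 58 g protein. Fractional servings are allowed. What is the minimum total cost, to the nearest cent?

pasta only: max(607/66, 58/8) = 9.197 servings → $5.98.
hummus only: max(607/247, 58/5) = 11.6 servings → $8.12.
cottage cheese only: max(607/106, 58/16) = 5.726 servings → $4.87.
pasta + hummus with both tight: 6.86 servings and 0.6245 servings → $4.90.
pasta + cottage cheese: intersection lies outside the first quadrant.
hummus + cottage cheese with both tight: 1.041 servings and 3.3 servings → $3.53.
The minimum over all feasible corners is $3.53.

$3.53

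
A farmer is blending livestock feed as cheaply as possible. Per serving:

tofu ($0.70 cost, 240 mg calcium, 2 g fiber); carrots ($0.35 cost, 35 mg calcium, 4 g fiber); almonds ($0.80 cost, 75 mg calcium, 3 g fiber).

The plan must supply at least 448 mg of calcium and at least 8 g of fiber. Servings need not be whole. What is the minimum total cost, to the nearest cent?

$1.59

At the optimum either one food covers both requirements or two foods hit both targets exactly; no other combination can be cheaper.
tofu only: max(448/240, 8/2) = 4 servings → $2.80.
carrots only: max(448/35, 8/4) = 12.8 servings → $4.48.
almonds only: max(448/75, 8/3) = 5.973 servings → $4.78.
tofu + carrots with both tight: 1.699 servings and 1.151 servings → $1.59.
tofu + almonds with both tight: 1.305 servings and 1.796 servings → $2.35.
carrots + almonds: intersection lies outside the first quadrant.
The minimum over all feasible corners is $1.59.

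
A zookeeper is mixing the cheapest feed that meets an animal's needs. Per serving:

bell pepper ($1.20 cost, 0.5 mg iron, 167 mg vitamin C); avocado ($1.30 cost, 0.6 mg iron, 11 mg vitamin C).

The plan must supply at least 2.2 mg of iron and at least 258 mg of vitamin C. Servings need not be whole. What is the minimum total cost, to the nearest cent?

The cheapest plan sits at a corner of the feasible region — with two constraints it uses at most two foods.
bell pepper only: max(2.2/0.5, 258/167) = 4.4 servings → $5.28.
avocado only: max(2.2/0.6, 258/11) = 23.45 servings → $30.49.
bell pepper + avocado with both tight: 1.379 servings and 2.517 servings → $4.93.
Cheapest feasible corner: $4.93.

$4.93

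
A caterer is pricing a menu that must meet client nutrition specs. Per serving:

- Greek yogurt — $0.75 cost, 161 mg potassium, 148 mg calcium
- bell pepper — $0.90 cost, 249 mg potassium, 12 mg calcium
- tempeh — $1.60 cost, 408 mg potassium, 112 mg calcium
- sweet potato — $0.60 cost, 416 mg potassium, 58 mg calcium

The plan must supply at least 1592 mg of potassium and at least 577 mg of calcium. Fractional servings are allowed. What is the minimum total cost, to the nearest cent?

$3.76

Minimising a linear cost over {potassium ≥ 1592, calcium ≥ 577, servings ≥ 0} — the optimum is at a vertex, using one or two foods.
Greek yogurt only: max(1592/161, 577/148) = 9.888 servings → $7.42.
bell pepper only: max(1592/249, 577/12) = 48.08 servings → $43.27.
tempeh only: max(1592/408, 577/112) = 5.152 servings → $8.24.
sweet potato only: max(1592/416, 577/58) = 9.948 servings → $5.97.
Greek yogurt + bell pepper with both tight: 3.567 servings and 4.087 servings → $6.35.
Greek yogurt + tempeh with both tight: 1.349 servings and 3.37 servings → $6.40.
Greek yogurt + sweet potato with both tight: 2.828 servings and 2.733 servings → $3.76.
bell pepper + tempeh: intersection lies outside the first quadrant.
bell pepper + sweet potato: intersection lies outside the first quadrant.
tempeh + sweet potato: intersection lies outside the first quadrant.
The minimum over all feasible corners is $3.76.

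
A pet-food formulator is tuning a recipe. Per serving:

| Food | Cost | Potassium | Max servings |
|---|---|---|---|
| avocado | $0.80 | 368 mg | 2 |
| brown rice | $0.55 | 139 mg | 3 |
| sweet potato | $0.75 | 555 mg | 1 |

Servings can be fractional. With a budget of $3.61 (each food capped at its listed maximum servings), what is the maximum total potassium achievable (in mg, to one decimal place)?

1609.4 mg

Potassium per dollar: sweet potato 740, avocado 460, brown rice 252.7.
Take 1 serving of sweet potato: spends $0.75, +555.0 mg potassium (running total 555.0 mg).
Take 2 servings of avocado: spends $1.60, +736.0 mg potassium (running total 1291.0 mg).
Take 2.291 servings of brown rice: spends $1.26, +318.4 mg potassium (running total 1609.4 mg).
Filling greedily by potassium-per-dollar is optimal for one linear limit, giving 1609.4 mg.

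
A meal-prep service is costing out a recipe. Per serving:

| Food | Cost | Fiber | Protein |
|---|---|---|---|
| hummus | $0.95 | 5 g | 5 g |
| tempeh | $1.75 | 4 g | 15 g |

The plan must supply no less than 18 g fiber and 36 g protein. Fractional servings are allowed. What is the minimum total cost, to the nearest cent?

$5.04

This is a tiny linear program; its minimum lies at a vertex of the feasible set. List the vertices and price them.
hummus only: max(18/5, 36/5) = 7.2 servings → $6.84.
tempeh only: max(18/4, 36/15) = 4.5 servings → $7.88.
hummus + tempeh with both tight: 2.291 servings and 1.636 servings → $5.04.
So the least-cost plan costs $5.04.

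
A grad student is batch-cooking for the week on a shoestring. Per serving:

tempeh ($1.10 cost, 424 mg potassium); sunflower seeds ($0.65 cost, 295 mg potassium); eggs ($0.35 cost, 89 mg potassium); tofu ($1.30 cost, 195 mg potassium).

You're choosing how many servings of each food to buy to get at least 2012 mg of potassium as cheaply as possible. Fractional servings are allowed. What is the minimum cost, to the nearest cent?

Cost per mg of potassium: sunflower seeds $0.0022, tempeh $0.0026, eggs $0.0039, tofu $0.0067.
With no serving limits, use only sunflower seeds: 2012 mg / 295 mg = 6.82 servings × $0.65 = $4.43.

$4.43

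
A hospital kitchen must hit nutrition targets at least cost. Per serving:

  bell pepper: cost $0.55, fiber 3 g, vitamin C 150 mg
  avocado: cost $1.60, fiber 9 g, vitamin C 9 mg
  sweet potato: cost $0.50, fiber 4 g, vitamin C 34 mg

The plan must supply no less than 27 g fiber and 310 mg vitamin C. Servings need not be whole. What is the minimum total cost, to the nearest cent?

Compare the cost at each extreme point of the feasible region.
bell pepper only: max(27/3, 310/150) = 9 servings → $4.95.
avocado only: max(27/9, 310/9) = 34.44 servings → $55.11.
sweet potato only: max(27/4, 310/34) = 9.118 servings → $4.56.
bell pepper + avocado with both tight: 1.925 servings and 2.358 servings → $4.83.
bell pepper + sweet potato with both tight: 0.6466 servings and 6.265 servings → $3.49.
avocado + sweet potato: the both-tight solution has a negative serving — not a feasible corner.
So the least-cost plan costs $3.49.

$3.49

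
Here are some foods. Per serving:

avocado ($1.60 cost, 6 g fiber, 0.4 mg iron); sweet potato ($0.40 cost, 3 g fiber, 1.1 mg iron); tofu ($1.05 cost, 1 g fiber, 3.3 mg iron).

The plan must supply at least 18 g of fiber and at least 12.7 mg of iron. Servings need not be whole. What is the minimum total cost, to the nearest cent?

Compare the cost at each extreme point of the feasible region.
avocado only: max(18/6, 12.7/0.4) = 31.75 servings → $50.80.
sweet potato only: max(18/3, 12.7/1.1) = 11.55 servings → $4.62.
tofu only: max(18/1, 12.7/3.3) = 18 servings → $18.90.
avocado + sweet potato with both targets exact would need a negative amount; discard.
avocado + tofu with both tight: 2.407 servings and 3.557 servings → $7.59.
sweet potato + tofu with both tight: 5.307 servings and 2.08 servings → $4.31.
So the least-cost plan costs $4.31.

$4.31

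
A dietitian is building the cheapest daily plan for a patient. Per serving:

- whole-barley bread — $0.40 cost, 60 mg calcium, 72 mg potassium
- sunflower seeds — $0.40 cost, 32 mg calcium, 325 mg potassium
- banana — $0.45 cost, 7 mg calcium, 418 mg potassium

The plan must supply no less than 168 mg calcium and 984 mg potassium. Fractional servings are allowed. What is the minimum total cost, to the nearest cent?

$1.63

A basic optimal solution has at most two foods positive. Try each food alone and each pair with both targets met exactly.
whole-barley bread only: max(168/60, 984/72) = 13.67 servings → $5.47.
sunflower seeds only: max(168/32, 984/325) = 5.25 servings → $2.10.
banana only: max(168/7, 984/418) = 24 servings → $10.80.
whole-barley bread + sunflower seeds with both tight: 1.344 servings and 2.73 servings → $1.63.
whole-barley bread + banana with both tight: 2.577 servings and 1.91 servings → $1.89.
sunflower seeds + banana: the both-tight solution has a negative serving — not a feasible corner.
So the least-cost plan costs $1.63.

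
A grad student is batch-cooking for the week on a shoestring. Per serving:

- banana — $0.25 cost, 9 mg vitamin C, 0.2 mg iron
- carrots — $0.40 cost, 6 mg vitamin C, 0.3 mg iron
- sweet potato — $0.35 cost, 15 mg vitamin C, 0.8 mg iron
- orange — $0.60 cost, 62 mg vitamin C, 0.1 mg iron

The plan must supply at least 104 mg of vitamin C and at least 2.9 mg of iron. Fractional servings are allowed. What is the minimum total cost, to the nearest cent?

$1.73

An LP optimum is at a vertex; with two nutrient constraints at most two foods are used. Check each candidate.
banana only: max(104/9, 2.9/0.2) = 14.5 servings → $3.62.
carrots only: max(104/6, 2.9/0.3) = 17.33 servings → $6.93.
sweet potato only: max(104/15, 2.9/0.8) = 6.933 servings → $2.43.
orange only: max(104/62, 2.9/0.1) = 29 servings → $17.40.
banana + carrots with both tight: 9.2 servings and 3.533 servings → $3.71.
banana + sweet potato with both tight: 9.452 servings and 1.262 servings → $2.80.
banana + orange: the both-tight solution has a negative serving — not a feasible corner.
carrots + sweet potato with both targets exact would need a negative amount; discard.
carrots + orange with both tight: 9.411 servings and 0.7667 servings → $4.22.
sweet potato + orange with both tight: 3.522 servings and 0.8254 servings → $1.73.
Cheapest feasible corner: $1.73.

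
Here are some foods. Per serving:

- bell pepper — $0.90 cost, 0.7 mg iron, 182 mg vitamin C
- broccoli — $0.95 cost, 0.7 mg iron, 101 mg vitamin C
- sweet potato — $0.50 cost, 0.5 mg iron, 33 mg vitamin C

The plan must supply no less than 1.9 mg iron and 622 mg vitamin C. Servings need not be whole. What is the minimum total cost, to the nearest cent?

For a min-cost LP with two ≥-constraints, a basic feasible solution has at most two positive variables.
bell pepper only: max(1.9/0.7, 622/182) = 3.418 servings → $3.08.
broccoli only: max(1.9/0.7, 622/101) = 6.158 servings → $5.85.
sweet potato only: max(1.9/0.5, 622/33) = 18.85 servings → $9.42.
bell pepper + broccoli: the both-tight solution has a negative serving — not a feasible corner.
bell pepper + sweet potato with both targets exact would need a negative amount; discard.
broccoli + sweet potato: the both-tight solution has a negative serving — not a feasible corner.
So the least-cost plan costs $3.08.

$3.08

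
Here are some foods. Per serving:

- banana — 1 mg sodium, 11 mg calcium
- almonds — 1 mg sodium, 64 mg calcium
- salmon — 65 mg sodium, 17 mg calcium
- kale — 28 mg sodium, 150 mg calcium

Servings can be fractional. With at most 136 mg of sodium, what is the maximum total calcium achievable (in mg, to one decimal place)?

8704.0 mg

Calcium per mg sodium: almonds 64, banana 11, kale 5.357, salmon 0.2615.
With no serving limits, spend the whole sodium allowance on almonds: 136 mg / 1 mg × 64 mg = 8704.0 mg.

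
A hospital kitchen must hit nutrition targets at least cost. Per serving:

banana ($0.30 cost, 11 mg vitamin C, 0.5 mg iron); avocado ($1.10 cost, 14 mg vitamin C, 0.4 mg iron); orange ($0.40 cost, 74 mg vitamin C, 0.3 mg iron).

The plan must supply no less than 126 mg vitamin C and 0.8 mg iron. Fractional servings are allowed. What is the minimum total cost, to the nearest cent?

$0.83

banana only: max(126/11, 0.8/0.5) = 11.45 servings → $3.44.
avocado only: max(126/14, 0.8/0.4) = 9 servings → $9.90.
orange only: max(126/74, 0.8/0.3) = 2.667 servings → $1.07.
banana + avocado with both targets exact would need a negative amount; discard.
banana + orange with both tight: 0.635 servings and 1.608 servings → $0.83.
avocado + orange with both tight: 0.8425 servings and 1.543 servings → $1.54.
Cheapest feasible corner: $0.83.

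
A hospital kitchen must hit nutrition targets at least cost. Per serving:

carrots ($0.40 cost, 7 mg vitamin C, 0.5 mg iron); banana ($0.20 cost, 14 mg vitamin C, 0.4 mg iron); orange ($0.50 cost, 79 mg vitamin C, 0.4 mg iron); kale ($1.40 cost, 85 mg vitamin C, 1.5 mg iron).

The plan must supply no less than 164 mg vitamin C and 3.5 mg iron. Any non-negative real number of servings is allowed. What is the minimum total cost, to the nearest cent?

$1.94

The cheapest plan sits at a corner of the feasible region — with two constraints it uses at most two foods.
carrots only: max(164/7, 3.5/0.5) = 23.43 servings → $9.37.
banana only: max(164/14, 3.5/0.4) = 11.71 servings → $2.34.
orange only: max(164/79, 3.5/0.4) = 8.75 servings → $4.38.
kale only: max(164/85, 3.5/1.5) = 2.333 servings → $3.27.
carrots + banana: the both-tight solution has a negative serving — not a feasible corner.
carrots + orange with both tight: 5.747 servings and 1.567 servings → $3.08.
carrots + kale with both tight: 1.609 servings and 1.797 servings → $3.16.
banana + orange with both tight: 8.112 servings and 0.6385 servings → $1.94.
banana + kale with both tight: 3.962 servings and 1.277 servings → $2.58.
orange + kale with both targets exact would need a negative amount; discard.
Cheapest feasible corner: $1.94.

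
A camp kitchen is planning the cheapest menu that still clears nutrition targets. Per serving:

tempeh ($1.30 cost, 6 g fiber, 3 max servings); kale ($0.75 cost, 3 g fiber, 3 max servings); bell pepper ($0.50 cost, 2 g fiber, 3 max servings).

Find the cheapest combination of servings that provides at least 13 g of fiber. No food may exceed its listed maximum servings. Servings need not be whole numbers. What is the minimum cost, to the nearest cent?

$2.82

Cost per g of fiber: tempeh $0.2167, kale $0.2500, bell pepper $0.2500.
Take 2.167 servings of tempeh: +13.0 g fiber for $2.82 (total $2.82, still need 0.0 g).
Filling from the cheapest source first is optimal under one linear minimum: $2.82.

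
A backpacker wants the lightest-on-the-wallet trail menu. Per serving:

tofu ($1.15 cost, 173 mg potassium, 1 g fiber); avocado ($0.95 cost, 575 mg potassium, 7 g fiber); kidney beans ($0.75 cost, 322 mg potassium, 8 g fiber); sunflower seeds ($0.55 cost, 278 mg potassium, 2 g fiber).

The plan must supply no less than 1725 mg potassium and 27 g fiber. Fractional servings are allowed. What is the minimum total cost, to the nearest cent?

Two binding constraints pin down two serving amounts, so the optimal mix uses at most two foods. The candidates are each food alone (scaled to the tighter of potassium/fiber) and each pair with both constraints tight.
tofu only: max(1725/173, 27/1) = 27 servings → $31.05.
avocado only: max(1725/575, 27/7) = 3.857 servings → $3.66.
kidney beans only: max(1725/322, 27/8) = 5.357 servings → $4.02.
sunflower seeds only: max(1725/278, 27/2) = 13.5 servings → $7.42.
tofu + avocado: intersection lies outside the first quadrant.
tofu + kidney beans with both tight: 4.808 servings and 2.774 servings → $7.61.
tofu + sunflower seeds: the both-tight solution has a negative serving — not a feasible corner.
avocado + kidney beans with both tight: 2.176 servings and 1.471 servings → $3.17.
avocado + sunflower seeds with both targets exact would need a negative amount; discard.
kidney beans + sunflower seeds with both tight: 2.567 servings and 3.232 servings → $3.70.
The minimum over all feasible corners is $3.17.

$3.17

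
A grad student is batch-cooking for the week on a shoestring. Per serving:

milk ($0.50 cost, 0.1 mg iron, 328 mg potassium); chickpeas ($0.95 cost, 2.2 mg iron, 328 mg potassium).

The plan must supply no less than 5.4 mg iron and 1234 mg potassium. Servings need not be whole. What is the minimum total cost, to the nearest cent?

For a min-cost LP with two ≥-constraints, a basic feasible solution has at most two positive variables.
milk only: max(5.4/0.1, 1234/328) = 54 servings → $27.00.
chickpeas only: max(5.4/2.2, 1234/328) = 3.762 servings → $3.57.
milk + chickpeas with both tight: 1.37 servings and 2.392 servings → $2.96.
Cheapest feasible corner: $2.96.

$2.96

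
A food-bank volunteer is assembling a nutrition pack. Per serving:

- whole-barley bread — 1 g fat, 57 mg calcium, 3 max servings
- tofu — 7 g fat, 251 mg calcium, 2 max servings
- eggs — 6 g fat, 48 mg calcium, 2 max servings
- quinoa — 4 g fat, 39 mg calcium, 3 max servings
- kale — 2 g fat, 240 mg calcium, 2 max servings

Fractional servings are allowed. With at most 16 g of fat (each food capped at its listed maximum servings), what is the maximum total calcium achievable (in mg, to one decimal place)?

Calcium per g fat: kale 120, whole-barley bread 57, tofu 35.86, quinoa 9.75, eggs 8.
Take 2 servings of kale: uses 4 g fat, +480.0 mg calcium (running total 480.0 mg).
Take 3 servings of whole-barley bread: uses 3 g fat, +171.0 mg calcium (running total 651.0 mg).
Take 1.286 servings of tofu: uses 9 g fat, +322.7 mg calcium (running total 973.7 mg).
Filling greedily by calcium-per-g fat is optimal for one linear limit, giving 973.7 mg.

973.7 mg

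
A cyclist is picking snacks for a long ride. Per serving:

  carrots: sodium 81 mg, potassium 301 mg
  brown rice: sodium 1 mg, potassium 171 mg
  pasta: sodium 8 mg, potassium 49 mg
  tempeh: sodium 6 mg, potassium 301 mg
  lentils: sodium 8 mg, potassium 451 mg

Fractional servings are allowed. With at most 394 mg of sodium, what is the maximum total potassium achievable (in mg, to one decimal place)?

67374.0 mg

Potassium per mg sodium: brown rice 171, lentils 56.38, tempeh 50.17, pasta 6.125, carrots 3.716.
With no serving limits, spend the whole sodium allowance on brown rice: 394 mg / 1 mg × 171 mg = 67374.0 mg.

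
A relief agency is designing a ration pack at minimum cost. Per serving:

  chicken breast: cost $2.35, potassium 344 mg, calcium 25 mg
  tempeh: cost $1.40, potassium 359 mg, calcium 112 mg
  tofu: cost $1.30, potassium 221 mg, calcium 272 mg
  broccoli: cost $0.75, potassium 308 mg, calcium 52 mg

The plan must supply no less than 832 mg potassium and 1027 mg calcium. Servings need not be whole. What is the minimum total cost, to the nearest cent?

The cheapest plan sits at a corner of the feasible region — with two constraints it uses at most two foods.
chicken breast only: max(832/344, 1027/25) = 41.08 servings → $96.54.
tempeh only: max(832/359, 1027/112) = 9.17 servings → $12.84.
tofu only: max(832/221, 1027/272) = 3.776 servings → $4.91.
broccoli only: max(832/308, 1027/52) = 19.75 servings → $14.81.
chicken breast + tempeh: intersection lies outside the first quadrant.
chicken breast + tofu: intersection lies outside the first quadrant.
chicken breast + broccoli with both targets exact would need a negative amount; discard.
tempeh + tofu with both targets exact would need a negative amount; discard.
tempeh + broccoli with both targets exact would need a negative amount; discard.
tofu + broccoli with both targets exact would need a negative amount; discard.
Cheapest feasible corner: $4.91.

$4.91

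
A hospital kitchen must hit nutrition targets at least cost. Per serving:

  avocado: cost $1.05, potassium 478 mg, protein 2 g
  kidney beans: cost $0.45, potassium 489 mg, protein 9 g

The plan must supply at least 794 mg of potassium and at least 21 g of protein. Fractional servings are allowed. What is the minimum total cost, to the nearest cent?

avocado only: max(794/478, 21/2) = 10.5 servings → $11.03.
kidney beans only: max(794/489, 21/9) = 2.333 servings → $1.05.
avocado + kidney beans: intersection lies outside the first quadrant.
Cheapest feasible corner: $1.05.

$1.05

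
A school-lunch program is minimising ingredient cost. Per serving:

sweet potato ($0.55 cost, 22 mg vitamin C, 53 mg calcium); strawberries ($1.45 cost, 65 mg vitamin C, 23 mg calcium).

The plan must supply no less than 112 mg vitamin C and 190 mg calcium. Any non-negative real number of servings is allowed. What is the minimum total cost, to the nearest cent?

$2.70

With two linear requirements the optimum uses one or two foods; enumerate the corners.
sweet potato only: max(112/22, 190/53) = 5.091 servings → $2.80.
strawberries only: max(112/65, 190/23) = 8.261 servings → $11.98.
sweet potato + strawberries with both tight: 3.326 servings and 0.5975 servings → $2.70.
Cheapest feasible corner: $2.70.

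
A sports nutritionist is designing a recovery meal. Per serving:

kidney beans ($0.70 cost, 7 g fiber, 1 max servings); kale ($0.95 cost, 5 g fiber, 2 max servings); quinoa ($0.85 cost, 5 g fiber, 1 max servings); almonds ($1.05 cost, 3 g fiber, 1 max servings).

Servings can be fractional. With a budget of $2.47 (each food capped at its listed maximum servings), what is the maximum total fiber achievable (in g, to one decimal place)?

16.8 g

Fiber per dollar: kidney beans 10, quinoa 5.882, kale 5.263, almonds 2.857.
Take 1 serving of kidney beans: spends $0.70, +7.0 g fiber (running total 7.0 g).
Take 1 serving of quinoa: spends $0.85, +5.0 g fiber (running total 12.0 g).
Take 0.9684 servings of kale: spends $0.92, +4.8 g fiber (running total 16.8 g).
Filling greedily by fiber-per-dollar is optimal for one linear limit, giving 16.8 g.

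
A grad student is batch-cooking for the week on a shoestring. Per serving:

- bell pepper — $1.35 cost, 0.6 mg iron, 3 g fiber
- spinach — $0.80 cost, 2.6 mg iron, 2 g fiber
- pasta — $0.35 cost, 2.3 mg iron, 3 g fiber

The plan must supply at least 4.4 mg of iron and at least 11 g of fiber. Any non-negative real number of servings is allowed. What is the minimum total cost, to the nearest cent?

$1.28

At the optimum either one food covers both requirements or two foods hit both targets exactly; no other combination can be cheaper.
bell pepper only: max(4.4/0.6, 11/3) = 7.333 servings → $9.90.
spinach only: max(4.4/2.6, 11/2) = 5.5 servings → $4.40.
pasta only: max(4.4/2.3, 11/3) = 3.667 servings → $1.28.
bell pepper + spinach with both tight: 3 servings and 1 serving → $4.85.
bell pepper + pasta with both tight: 2.373 servings and 1.294 servings → $3.66.
spinach + pasta: the both-tight solution has a negative serving — not a feasible corner.
So the least-cost plan costs $1.28.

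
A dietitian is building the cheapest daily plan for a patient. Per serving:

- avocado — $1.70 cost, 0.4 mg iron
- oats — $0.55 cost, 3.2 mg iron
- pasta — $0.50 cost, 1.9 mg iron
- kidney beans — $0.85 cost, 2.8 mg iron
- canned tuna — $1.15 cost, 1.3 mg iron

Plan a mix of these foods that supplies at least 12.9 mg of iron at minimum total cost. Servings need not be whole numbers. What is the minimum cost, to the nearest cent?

Cost per mg of iron: oats $0.1719, pasta $0.2632, kidney beans $0.3036, canned tuna $0.8846, avocado $4.2500.
With no serving limits, use only oats: 12.9 mg / 3.2 mg = 4.031 servings × $0.55 = $2.22.

$2.22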